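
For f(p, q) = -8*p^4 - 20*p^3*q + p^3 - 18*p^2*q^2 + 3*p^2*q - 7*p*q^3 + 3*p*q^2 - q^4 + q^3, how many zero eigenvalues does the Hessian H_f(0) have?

2

Hessian at 0 has rank 0.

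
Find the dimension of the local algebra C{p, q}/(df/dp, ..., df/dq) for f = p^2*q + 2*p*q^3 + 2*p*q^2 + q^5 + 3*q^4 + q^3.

5

The Hessian of f at 0 has rank 0. Corank 2; j^3 = q*(p + q)^2 has shape L^2 M (L != M), so D-series; mu = 5 gives D_5.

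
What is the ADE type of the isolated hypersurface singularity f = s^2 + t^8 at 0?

The Hessian of f at 0 is [[2, 0], [0, 0]] with rank 1, so corank 1. A Groebner basis of the Jacobian ideal J(f) in C{s,t} is {t^7, s}; counting standard monomials gives mu = 7. Corank 1: A-series; mu = 7 gives A_7.

A_7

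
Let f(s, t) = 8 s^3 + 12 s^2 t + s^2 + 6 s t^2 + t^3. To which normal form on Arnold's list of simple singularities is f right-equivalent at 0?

The Hessian of f at 0 is [[2, 0], [0, 0]] with rank 1, so corank 1. A Groebner basis of the Jacobian ideal J(f) in C{s,t} is {t^2, s}; counting standard monomials gives mu = 2. Corank 1: A-series; mu = 2 gives A_2.

A2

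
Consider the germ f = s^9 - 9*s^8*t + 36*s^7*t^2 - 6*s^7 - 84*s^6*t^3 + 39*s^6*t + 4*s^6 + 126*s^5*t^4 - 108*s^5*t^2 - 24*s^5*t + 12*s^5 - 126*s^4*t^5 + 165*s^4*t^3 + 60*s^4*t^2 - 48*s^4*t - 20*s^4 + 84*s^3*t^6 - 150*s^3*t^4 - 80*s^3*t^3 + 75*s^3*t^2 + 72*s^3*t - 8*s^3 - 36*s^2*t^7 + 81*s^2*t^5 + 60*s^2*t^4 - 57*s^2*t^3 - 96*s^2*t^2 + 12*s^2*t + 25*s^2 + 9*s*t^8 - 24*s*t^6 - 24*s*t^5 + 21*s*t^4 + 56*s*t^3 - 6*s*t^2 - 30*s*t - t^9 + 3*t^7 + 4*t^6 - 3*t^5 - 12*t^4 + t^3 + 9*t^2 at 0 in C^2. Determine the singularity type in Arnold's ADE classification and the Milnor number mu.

Type A2, Milnor number mu = 2.

The Hessian of f at 0 has rank 1. Corank 1: A-series; mu = 2 gives A_2.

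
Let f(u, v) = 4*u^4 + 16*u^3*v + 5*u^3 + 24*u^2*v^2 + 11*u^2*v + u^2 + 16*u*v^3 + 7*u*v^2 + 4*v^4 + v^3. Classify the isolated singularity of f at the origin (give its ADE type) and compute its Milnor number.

Type A2, Milnor number mu = 2.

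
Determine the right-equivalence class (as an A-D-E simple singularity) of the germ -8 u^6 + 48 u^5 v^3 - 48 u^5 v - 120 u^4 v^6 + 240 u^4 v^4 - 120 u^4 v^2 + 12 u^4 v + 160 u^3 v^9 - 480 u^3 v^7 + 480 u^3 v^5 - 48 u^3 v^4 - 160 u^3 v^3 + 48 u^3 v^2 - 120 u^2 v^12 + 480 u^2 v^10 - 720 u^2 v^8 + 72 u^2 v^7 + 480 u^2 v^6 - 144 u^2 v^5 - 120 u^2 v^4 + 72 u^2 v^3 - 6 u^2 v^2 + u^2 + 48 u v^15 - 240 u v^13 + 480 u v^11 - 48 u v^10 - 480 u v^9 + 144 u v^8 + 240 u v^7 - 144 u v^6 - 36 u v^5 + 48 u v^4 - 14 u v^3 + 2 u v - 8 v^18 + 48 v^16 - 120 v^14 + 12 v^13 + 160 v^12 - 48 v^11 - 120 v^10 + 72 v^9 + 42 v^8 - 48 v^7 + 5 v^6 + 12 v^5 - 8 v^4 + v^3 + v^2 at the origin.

A2

The Hessian of f at 0 has rank 1. Corank 1: A-series; mu = 2 gives A_2.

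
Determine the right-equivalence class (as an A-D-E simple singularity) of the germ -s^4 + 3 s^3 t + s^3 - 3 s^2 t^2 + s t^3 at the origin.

The Hessian of f at 0 is [[0, 0], [0, 0]] with rank 0, so corank 2. A Groebner basis of the Jacobian ideal J(f) in C{s,t} is {3*s^2 + t^4 + t^3, s^3, s^2*t - s^2 - t^3/3, -2*s^2 + s*t^2 - 2*t^3/3}; counting standard monomials gives mu = 7. Corank 2; j^3 = s^3 is a perfect cube, so E-series; the 4-jet and mu = 7 give E_7.

E7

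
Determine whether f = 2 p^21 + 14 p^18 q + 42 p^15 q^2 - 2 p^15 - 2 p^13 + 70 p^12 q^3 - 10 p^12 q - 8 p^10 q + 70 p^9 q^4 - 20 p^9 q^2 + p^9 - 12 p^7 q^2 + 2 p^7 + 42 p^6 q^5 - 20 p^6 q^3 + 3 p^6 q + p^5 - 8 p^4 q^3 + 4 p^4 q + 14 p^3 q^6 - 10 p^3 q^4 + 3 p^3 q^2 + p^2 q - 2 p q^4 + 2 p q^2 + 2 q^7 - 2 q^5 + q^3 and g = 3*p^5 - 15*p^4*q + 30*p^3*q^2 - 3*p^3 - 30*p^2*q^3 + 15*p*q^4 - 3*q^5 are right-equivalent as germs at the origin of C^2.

The Hessian of f at 0 has rank 0. Corank 2; j^3 = q*(p + q)^2 has shape L^2 M (L != M), so D-series; mu = 8 gives D_8. The Hessian of g at 0 has rank 0. Corank 2; j^3 = -3*p^3 is a perfect cube, so E-series; the 5-jet and mu = 8 give E_8. f is D_8 but g is E_8, hence not right-equivalent.

No.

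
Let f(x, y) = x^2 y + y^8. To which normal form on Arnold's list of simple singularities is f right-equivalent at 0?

The Hessian of f at 0 has rank 0. Corank 2; j^3 = x^2*y has shape L^2 M (L != M), so D-series; mu = 9 gives D_9.

D9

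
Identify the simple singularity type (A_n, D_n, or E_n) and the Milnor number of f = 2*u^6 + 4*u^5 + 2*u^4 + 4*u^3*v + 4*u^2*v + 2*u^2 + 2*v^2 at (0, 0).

Type A1, Milnor number mu = 1.

The Hessian of f at 0 has rank 2. Corank 0: nondegenerate Morse point, so A_1.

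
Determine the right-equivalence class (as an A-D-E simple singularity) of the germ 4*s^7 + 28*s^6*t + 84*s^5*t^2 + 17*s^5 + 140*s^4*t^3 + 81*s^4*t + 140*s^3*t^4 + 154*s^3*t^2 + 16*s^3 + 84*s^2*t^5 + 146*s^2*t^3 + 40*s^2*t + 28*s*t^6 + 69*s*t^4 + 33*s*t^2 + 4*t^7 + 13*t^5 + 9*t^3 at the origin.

D_6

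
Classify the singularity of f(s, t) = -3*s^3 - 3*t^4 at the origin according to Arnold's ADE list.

E_{6}

The Hessian of f at 0 has rank 0. Corank 2; j^3 = -3*s^3 is a perfect cube, so E-series; the 4-jet and mu = 6 give E_6.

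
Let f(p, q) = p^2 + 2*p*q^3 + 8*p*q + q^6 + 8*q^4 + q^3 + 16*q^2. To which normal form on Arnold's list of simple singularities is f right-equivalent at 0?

The Hessian of f at 0 has rank 1. Corank 1: A-series; mu = 2 gives A_2.

A_{2}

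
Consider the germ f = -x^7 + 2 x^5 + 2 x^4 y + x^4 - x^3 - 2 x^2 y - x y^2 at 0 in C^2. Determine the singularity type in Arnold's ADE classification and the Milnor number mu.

The Hessian of f at 0 has rank 0. Corank 2; j^3 = -x*(x + y)^2 has shape L^2 M (L != M), so D-series; mu = 5 gives D_5.

Type D_{5}, Milnor number mu = 5.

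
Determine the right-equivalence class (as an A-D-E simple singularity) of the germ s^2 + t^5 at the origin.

A_{4}

The Hessian of f at 0 has rank 1. Corank 1: A-series; mu = 4 gives A_4.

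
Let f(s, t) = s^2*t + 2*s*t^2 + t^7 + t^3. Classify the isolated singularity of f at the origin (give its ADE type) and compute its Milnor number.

Type D_{8}, Milnor number mu = 8.

The Hessian of f at 0 has rank 0. Corank 2; j^3 = t*(s + t)^2 has shape L^2 M (L != M), so D-series; mu = 8 gives D_8.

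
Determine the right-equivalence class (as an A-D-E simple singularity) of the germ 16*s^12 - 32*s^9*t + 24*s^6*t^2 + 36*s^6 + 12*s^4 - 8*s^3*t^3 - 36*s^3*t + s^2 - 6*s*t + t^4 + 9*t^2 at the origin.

A_{3}

The Hessian of f at 0 has rank 1. Corank 1: A-series; mu = 3 gives A_3.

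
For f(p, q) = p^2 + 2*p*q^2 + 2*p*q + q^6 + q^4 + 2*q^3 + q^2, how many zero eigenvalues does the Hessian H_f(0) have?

1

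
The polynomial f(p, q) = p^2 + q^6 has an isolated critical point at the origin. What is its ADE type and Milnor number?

Type A_{5}, Milnor number mu = 5.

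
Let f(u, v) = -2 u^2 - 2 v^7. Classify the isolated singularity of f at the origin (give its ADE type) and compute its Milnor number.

Type A6, Milnor number mu = 6.

The Hessian of f at 0 has rank 1. Corank 1: A-series; mu = 6 gives A_6.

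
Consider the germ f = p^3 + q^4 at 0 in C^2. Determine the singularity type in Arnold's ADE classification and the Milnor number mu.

Type E_{6}, Milnor number mu = 6.

The Hessian of f at 0 has rank 0. Corank 2; j^3 = p^3 is a perfect cube, so E-series; the 4-jet and mu = 6 give E_6.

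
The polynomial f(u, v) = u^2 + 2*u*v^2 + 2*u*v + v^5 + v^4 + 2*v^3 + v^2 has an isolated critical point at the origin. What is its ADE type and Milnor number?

The Hessian of f at 0 has rank 1. Corank 1: A-series; mu = 4 gives A_4.

Type A4, Milnor number mu = 4.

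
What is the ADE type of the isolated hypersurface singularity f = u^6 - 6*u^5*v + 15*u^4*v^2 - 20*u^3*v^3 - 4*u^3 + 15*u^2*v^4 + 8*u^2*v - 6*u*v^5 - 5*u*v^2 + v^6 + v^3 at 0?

The Hessian of f at 0 is [[0, 0], [0, 0]] with rank 0, so corank 2. A Groebner basis of the Jacobian ideal J(f) in C{u,v} is {32*u*v/3 + v^5 - 16*v^2/3, u*v^2 - v^3/2, u^2 - 3*u*v/2 + v^2/2}; counting standard monomials gives mu = 7. Corank 2; j^3 = -(u - v)*(2*u - v)^2 has shape L^2 M (L != M), so D-series; mu = 7 gives D_7.

D7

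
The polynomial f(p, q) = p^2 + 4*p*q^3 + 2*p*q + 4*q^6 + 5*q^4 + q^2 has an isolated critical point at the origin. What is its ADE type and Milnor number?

The Hessian of f at 0 has rank 1. Corank 1: A-series; mu = 3 gives A_3.

Type A_3, Milnor number mu = 3.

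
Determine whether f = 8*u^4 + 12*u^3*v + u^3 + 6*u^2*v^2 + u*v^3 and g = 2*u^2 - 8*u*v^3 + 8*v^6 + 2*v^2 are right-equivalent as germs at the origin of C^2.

The Hessian of f at 0 has rank 0. Corank 2; j^3 = u^3 is a perfect cube, so E-series; the 4-jet and mu = 7 give E_7. The Hessian of g at 0 has rank 2. Corank 0: nondegenerate Morse point, so A_1. f is E_7 but g is A_1, hence not right-equivalent.

No.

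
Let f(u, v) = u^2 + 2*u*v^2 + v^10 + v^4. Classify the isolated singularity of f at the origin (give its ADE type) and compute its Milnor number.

The Hessian of f at 0 has rank 1. Corank 1: A-series; mu = 9 gives A_9.

Type A_{9}, Milnor number mu = 9.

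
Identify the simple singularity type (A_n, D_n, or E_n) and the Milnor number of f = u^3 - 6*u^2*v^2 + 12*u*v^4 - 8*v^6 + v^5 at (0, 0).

Type E_{8}, Milnor number mu = 8.

The Hessian of f at 0 is [[0, 0], [0, 0]] with rank 0, so corank 2. A Groebner basis of the Jacobian ideal J(f) in C{u,v} is {v^4, u^3, -u^2/4 + u*v^2}; counting standard monomials gives mu = 8. Corank 2; j^3 = u^3 is a perfect cube, so E-series; the 5-jet and mu = 8 give E_8.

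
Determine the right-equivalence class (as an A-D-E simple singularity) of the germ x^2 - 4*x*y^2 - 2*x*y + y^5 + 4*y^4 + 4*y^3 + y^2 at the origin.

A4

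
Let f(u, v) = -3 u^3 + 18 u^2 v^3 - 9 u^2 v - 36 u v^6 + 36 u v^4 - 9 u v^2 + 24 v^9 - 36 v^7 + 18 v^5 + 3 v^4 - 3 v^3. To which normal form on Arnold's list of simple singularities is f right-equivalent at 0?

The Hessian of f at 0 is [[0, 0], [0, 0]] with rank 0, so corank 2. A Groebner basis of the Jacobian ideal J(f) in C{u,v} is {v^3, u^2 + 2*u*v + v^2}; counting standard monomials gives mu = 6. Corank 2; j^3 = -3*(u + v)^3 is a perfect cube, so E-series; the 4-jet and mu = 6 give E_6.

E_{6}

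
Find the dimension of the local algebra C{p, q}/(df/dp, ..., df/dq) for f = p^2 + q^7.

The Hessian of f at 0 is [[2, 0], [0, 0]] with rank 1, so corank 1. A Groebner basis of the Jacobian ideal J(f) in C{p,q} is {q^6, p}; counting standard monomials gives mu = 6. Corank 1: A-series; mu = 6 gives A_6.

6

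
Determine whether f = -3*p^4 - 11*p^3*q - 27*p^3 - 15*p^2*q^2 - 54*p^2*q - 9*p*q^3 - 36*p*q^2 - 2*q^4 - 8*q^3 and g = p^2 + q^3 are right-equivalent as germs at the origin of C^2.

The Hessian of f at 0 is [[0, 0], [0, 0]] with rank 0, so corank 2. A Groebner basis of the Jacobian ideal J(f) in C{p,q} is {19683*p^2 + 26244*p*q + q^4 + 27*q^3 + 8748*q^2, p^3 + 270*p^2 + 360*p*q + 2*q^3/3 + 120*q^2, p^2*q - 243*p^2 - 324*p*q - 7*q^3/9 - 108*q^2, 162*p^2 + p*q^2 + 216*p*q + 8*q^3/9 + 72*q^2}; counting standard monomials gives mu = 7. Corank 2; j^3 = -(3*p + 2*q)^3 is a perfect cube, so E-series; the 4-jet and mu = 7 give E_7. The Hessian of g at 0 is [[2, 0], [0, 0]] with rank 1, so corank 1. A Groebner basis of the Jacobian ideal J(g) in C{p,q} is {q^2, p}; counting standard monomials gives mu = 2. Corank 1: A-series; mu = 2 gives A_2. f is E_7 but g is A_2, hence not right-equivalent.

No.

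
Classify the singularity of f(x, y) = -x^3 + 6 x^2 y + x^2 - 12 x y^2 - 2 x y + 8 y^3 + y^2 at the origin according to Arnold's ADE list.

A2

The Hessian of f at 0 has rank 1. Corank 1: A-series; mu = 2 gives A_2.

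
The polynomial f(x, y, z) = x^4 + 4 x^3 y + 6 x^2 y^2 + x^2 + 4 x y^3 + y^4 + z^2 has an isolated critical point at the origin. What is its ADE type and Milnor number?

The Hessian of f at 0 is [[2, 0, 0], [0, 0, 0], [0, 0, 2]] with rank 2, so corank 1. A Groebner basis of the Jacobian ideal J(f) in C{x,y,z} is {y^3, x, z}; counting standard monomials gives mu = 3. Corank 1: A-series; mu = 3 gives A_3.

Type A3, Milnor number mu = 3.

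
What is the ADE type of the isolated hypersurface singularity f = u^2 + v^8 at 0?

The Hessian of f at 0 has rank 1. Corank 1: A-series; mu = 7 gives A_7.

A_{7}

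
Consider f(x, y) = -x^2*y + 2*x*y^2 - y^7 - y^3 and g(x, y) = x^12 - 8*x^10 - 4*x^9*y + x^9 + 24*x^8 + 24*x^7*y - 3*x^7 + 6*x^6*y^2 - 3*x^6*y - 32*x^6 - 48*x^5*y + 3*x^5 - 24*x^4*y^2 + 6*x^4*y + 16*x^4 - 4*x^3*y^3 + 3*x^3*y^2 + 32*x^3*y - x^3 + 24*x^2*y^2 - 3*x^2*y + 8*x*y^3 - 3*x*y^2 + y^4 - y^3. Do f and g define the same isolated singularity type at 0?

No.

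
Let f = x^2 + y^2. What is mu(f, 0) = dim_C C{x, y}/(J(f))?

1

The Hessian of f at 0 has rank 2. Corank 0: nondegenerate Morse point, so A_1.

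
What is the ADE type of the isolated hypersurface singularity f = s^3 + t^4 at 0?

E_6

The Hessian of f at 0 is [[0, 0], [0, 0]] with rank 0, so corank 2. A Groebner basis of the Jacobian ideal J(f) in C{s,t} is {t^3, s^2}; counting standard monomials gives mu = 6. Corank 2; j^3 = s^3 is a perfect cube, so E-series; the 4-jet and mu = 6 give E_6.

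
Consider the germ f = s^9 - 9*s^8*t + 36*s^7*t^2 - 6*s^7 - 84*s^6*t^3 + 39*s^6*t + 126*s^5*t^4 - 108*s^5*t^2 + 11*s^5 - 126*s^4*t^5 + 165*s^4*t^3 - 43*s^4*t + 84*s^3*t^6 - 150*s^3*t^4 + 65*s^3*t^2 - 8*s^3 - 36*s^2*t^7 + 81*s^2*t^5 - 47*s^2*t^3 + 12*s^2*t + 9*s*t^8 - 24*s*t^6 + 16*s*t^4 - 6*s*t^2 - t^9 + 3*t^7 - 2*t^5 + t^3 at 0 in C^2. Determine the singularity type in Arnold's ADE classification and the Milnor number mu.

Type E_{8}, Milnor number mu = 8.

The Hessian of f at 0 is [[0, 0], [0, 0]] with rank 0, so corank 2. A Groebner basis of the Jacobian ideal J(f) in C{s,t} is {40*s^2 + s*t^3 - 40*s*t + 10*t^2, 64*s^2 - 64*s*t + t^4 + 16*t^2, s^3 - 3*s*t^2/4 + t^3/4, s^2*t - s*t^2 + t^3/4}; counting standard monomials gives mu = 8. Corank 2; j^3 = -(2*s - t)^3 is a perfect cube, so E-series; the 5-jet and mu = 8 give E_8.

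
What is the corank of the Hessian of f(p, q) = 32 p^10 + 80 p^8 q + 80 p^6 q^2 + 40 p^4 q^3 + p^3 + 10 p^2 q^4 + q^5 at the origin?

2

Hessian at 0 has rank 0.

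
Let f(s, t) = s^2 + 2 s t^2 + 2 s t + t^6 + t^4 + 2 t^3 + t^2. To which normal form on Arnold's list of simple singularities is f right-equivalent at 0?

The Hessian of f at 0 is [[2, 2], [2, 2]] with rank 1, so corank 1. A Groebner basis of the Jacobian ideal J(f) in C{s,t} is {s^3 + 3*s^2 + 5*s*t - 2*s - 2*t, s^2*t - 2*s^2 - 3*s*t + s + t, s + t^2 + t}; counting standard monomials gives mu = 5. Corank 1: A-series; mu = 5 gives A_5.

A_{5}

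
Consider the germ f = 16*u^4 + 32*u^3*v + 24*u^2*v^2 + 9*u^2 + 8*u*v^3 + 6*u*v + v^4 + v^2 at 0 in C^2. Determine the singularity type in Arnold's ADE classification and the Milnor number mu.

Type A_{3}, Milnor number mu = 3.

The Hessian of f at 0 is [[18, 6], [6, 2]] with rank 1, so corank 1. A Groebner basis of the Jacobian ideal J(f) in C{u,v} is {v^3, u + v/3}; counting standard monomials gives mu = 3. Corank 1: A-series; mu = 3 gives A_3.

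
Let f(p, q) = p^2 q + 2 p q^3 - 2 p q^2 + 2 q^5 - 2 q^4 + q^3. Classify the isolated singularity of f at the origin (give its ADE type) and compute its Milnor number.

Type D_{6}, Milnor number mu = 6.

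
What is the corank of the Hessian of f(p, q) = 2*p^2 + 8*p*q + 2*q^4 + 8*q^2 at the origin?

1

Hessian at 0 has rank 1.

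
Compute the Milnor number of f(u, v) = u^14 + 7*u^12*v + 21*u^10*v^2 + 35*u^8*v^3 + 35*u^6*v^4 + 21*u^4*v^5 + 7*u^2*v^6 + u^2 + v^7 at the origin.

6

The Hessian of f at 0 has rank 1. Corank 1: A-series; mu = 6 gives A_6.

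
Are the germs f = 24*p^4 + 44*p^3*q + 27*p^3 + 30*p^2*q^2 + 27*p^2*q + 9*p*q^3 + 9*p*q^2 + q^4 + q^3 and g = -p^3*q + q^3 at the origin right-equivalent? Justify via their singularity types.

The Hessian of f at 0 is [[0, 0], [0, 0]] with rank 0, so corank 2. A Groebner basis of the Jacobian ideal J(f) in C{p,q} is {19683*p^2/4 + 6561*p*q/2 + q^4 + 27*q^3/4 + 2187*q^2/4, p^3 + 135*p^2/4 + 45*p*q/2 + q^3/12 + 15*q^2/4, p^2*q - 243*p^2/4 - 81*p*q/2 - 7*q^3/36 - 27*q^2/4, 81*p^2 + p*q^2 + 54*p*q + 4*q^3/9 + 9*q^2}; counting standard monomials gives mu = 7. Corank 2; j^3 = (3*p + q)^3 is a perfect cube, so E-series; the 4-jet and mu = 7 give E_7. The Hessian of g at 0 is [[0, 0], [0, 0]] with rank 0, so corank 2. A Groebner basis of the Jacobian ideal J(g) in C{p,q} is {p^3 - 3*q^2, p^2*q, q^3}; counting standard monomials gives mu = 7. Corank 2; j^3 = q^3 is a perfect cube, so E-series; the 4-jet and mu = 7 give E_7. Both have type E_7, hence right-equivalent.

Yes.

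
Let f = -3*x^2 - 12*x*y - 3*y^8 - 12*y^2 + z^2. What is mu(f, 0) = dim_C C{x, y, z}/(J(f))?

The Hessian of f at 0 is [[-6, -12, 0], [-12, -24, 0], [0, 0, 2]] with rank 2, so corank 1. A Groebner basis of the Jacobian ideal J(f) in C{x,y,z} is {y^7, x + 2*y, z}; counting standard monomials gives mu = 7. Corank 1: A-series; mu = 7 gives A_7.

7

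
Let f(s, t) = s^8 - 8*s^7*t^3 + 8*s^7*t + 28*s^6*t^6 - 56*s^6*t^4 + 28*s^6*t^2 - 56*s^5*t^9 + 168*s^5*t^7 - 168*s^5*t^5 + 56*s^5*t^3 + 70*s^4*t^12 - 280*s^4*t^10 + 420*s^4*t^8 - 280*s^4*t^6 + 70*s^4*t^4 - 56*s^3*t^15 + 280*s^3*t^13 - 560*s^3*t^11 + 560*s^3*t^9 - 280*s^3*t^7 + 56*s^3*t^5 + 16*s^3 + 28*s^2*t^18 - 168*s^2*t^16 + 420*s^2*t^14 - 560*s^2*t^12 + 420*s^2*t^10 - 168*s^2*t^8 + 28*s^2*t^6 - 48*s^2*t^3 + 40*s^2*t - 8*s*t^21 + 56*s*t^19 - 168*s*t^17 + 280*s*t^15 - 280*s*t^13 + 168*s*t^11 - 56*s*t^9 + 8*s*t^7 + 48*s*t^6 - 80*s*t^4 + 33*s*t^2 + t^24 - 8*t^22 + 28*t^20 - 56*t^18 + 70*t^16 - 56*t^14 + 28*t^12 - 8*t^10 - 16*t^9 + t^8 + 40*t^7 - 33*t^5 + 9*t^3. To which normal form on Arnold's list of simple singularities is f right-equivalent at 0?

D_9

The Hessian of f at 0 is [[0, 0], [0, 0]] with rank 0, so corank 2. A Groebner basis of the Jacobian ideal J(f) in C{s,t} is {s^2*t^2 + 15*s^2*t/131072 + 3*s^2/2 + 45*s*t^2/262144 + 27*s*t/16 + 135*t^3/2097152 + 27*t^2/64, -s^2*t/8192 - s^2 + s*t^3 - 3*s*t^2/16384 - 3*s*t/4 - 9*t^3/131072, s^2*t/8192 + 3*s*t^2/16384 - s*t + t^4 + 9*t^3/131072 - 3*t^2/4, s^3 + 9*s^2*t/4 + 27*s*t^2/16 + 27*t^3/64}; counting standard monomials gives mu = 9. Corank 2; j^3 = (s + t)*(4*s + 3*t)^2 has shape L^2 M (L != M), so D-series; mu = 9 gives D_9.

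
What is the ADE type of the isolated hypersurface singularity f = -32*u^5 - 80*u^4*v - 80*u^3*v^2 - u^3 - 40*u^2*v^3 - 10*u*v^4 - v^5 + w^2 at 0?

E_{8}

The Hessian of f at 0 is [[0, 0, 0], [0, 0, 0], [0, 0, 2]] with rank 1, so corank 2. A Groebner basis of the Jacobian ideal J(f) in C{u,v,w} is {v^5, u*v^3 + v^4/8, u^2, w}; counting standard monomials gives mu = 8. Corank 2; j^3 = -u^3 is a perfect cube, so E-series; the 5-jet and mu = 8 give E_8.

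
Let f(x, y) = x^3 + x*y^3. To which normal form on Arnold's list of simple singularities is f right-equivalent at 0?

E_7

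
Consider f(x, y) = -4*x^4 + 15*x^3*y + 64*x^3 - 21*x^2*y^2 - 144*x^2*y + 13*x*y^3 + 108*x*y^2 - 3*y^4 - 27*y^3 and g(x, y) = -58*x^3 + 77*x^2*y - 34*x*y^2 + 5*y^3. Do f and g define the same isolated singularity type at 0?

The Hessian of f at 0 has rank 0. Corank 2; j^3 = (4*x - 3*y)^3 is a perfect cube, so E-series; the 4-jet and mu = 7 give E_7. The Hessian of g at 0 has rank 0. Corank 2; j^3 = -(2*x - y)*(29*x^2 - 24*x*y + 5*y^2) splits into three distinct lines over C (the quadratic factor has nonzero discriminant), so D_4. f is E_7 but g is D_4, hence not right-equivalent.

No.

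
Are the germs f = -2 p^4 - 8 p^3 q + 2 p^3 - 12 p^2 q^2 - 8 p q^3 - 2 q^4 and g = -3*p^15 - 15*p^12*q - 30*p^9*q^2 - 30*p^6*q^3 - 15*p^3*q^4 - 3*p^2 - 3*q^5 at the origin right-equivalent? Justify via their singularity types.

No.

The Hessian of f at 0 is [[0, 0], [0, 0]] with rank 0, so corank 2. A Groebner basis of the Jacobian ideal J(f) in C{p,q} is {q^4, p*q^2 + q^3/3, p^2}; counting standard monomials gives mu = 6. Corank 2; j^3 = 2*p^3 is a perfect cube, so E-series; the 4-jet and mu = 6 give E_6. The Hessian of g at 0 is [[-6, 0], [0, 0]] with rank 1, so corank 1. A Groebner basis of the Jacobian ideal J(g) in C{p,q} is {q^4, p}; counting standard monomials gives mu = 4. Corank 1: A-series; mu = 4 gives A_4. f is E_6 but g is A_4, hence not right-equivalent.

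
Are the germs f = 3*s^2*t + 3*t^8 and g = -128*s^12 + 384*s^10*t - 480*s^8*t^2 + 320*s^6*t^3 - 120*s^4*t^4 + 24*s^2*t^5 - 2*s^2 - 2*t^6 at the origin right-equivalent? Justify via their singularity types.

The Hessian of f at 0 has rank 0. Corank 2; j^3 = 3*s^2*t has shape L^2 M (L != M), so D-series; mu = 9 gives D_9. The Hessian of g at 0 has rank 1. Corank 1: A-series; mu = 5 gives A_5. f is D_9 but g is A_5, hence not right-equivalent.

No.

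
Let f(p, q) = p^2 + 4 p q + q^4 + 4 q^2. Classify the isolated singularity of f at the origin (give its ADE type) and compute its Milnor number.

Type A_{3}, Milnor number mu = 3.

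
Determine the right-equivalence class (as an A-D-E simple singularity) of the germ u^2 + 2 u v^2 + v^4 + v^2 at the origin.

A_{1}

The Hessian of f at 0 has rank 2. Corank 0: nondegenerate Morse point, so A_1.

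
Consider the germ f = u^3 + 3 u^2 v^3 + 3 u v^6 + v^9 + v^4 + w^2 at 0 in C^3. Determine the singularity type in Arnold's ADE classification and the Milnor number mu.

Type E6, Milnor number mu = 6.

The Hessian of f at 0 has rank 1. Corank 2; j^3 = u^3 is a perfect cube, so E-series; the 4-jet and mu = 6 give E_6.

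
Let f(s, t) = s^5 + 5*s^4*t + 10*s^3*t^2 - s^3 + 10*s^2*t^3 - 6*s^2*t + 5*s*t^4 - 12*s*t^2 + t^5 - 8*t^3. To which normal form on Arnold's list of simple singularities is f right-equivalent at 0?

The Hessian of f at 0 is [[0, 0], [0, 0]] with rank 0, so corank 2. A Groebner basis of the Jacobian ideal J(f) in C{s,t} is {t^5, s*t^3 + 7*t^4/4, s^2 + 4*s*t + 4*t^2}; counting standard monomials gives mu = 8. Corank 2; j^3 = -(s + 2*t)^3 is a perfect cube, so E-series; the 5-jet and mu = 8 give E_8.

E_8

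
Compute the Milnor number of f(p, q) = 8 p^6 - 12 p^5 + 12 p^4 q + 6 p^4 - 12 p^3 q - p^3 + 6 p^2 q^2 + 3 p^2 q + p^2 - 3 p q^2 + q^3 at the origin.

2

The Hessian of f at 0 is [[2, 0], [0, 0]] with rank 1, so corank 1. A Groebner basis of the Jacobian ideal J(f) in C{p,q} is {q^2, p}; counting standard monomials gives mu = 2. Corank 1: A-series; mu = 2 gives A_2.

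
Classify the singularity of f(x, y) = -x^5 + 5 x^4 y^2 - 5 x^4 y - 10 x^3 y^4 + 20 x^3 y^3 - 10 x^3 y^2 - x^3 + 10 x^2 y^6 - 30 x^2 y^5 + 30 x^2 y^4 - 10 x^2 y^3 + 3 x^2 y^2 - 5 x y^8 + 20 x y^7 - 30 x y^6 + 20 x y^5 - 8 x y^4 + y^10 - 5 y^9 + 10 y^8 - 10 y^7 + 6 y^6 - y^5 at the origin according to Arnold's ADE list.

E8

The Hessian of f at 0 has rank 0. Corank 2; j^3 = -x^3 is a perfect cube, so E-series; the 5-jet and mu = 8 give E_8.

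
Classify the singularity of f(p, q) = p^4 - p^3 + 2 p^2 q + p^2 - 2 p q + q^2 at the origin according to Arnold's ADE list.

A2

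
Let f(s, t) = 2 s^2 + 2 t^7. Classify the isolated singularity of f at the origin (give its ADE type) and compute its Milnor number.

The Hessian of f at 0 has rank 1. Corank 1: A-series; mu = 6 gives A_6.

Type A6, Milnor number mu = 6.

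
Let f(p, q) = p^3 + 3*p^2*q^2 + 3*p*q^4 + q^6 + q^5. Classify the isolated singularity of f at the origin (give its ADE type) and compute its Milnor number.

The Hessian of f at 0 has rank 0. Corank 2; j^3 = p^3 is a perfect cube, so E-series; the 5-jet and mu = 8 give E_8.

Type E_8, Milnor number mu = 8.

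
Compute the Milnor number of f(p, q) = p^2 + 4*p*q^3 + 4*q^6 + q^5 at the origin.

4

The Hessian of f at 0 is [[2, 0], [0, 0]] with rank 1, so corank 1. A Groebner basis of the Jacobian ideal J(f) in C{p,q} is {p/2 + q^3, p^2, p*q}; counting standard monomials gives mu = 4. Corank 1: A-series; mu = 4 gives A_4.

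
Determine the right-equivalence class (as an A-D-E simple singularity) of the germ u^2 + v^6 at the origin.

A_5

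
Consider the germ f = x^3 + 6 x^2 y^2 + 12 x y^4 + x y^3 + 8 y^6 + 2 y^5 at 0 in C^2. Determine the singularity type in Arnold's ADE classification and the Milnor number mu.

The Hessian of f at 0 has rank 0. Corank 2; j^3 = x^3 is a perfect cube, so E-series; the 4-jet and mu = 7 give E_7.

Type E7, Milnor number mu = 7.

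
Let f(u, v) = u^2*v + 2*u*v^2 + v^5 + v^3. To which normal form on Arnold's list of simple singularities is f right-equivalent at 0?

The Hessian of f at 0 is [[0, 0], [0, 0]] with rank 0, so corank 2. A Groebner basis of the Jacobian ideal J(f) in C{u,v} is {u^2/5 + v^4 - v^2/5, u^3 + v^3, u*v + v^2}; counting standard monomials gives mu = 6. Corank 2; j^3 = v*(u + v)^2 has shape L^2 M (L != M), so D-series; mu = 6 gives D_6.

D_6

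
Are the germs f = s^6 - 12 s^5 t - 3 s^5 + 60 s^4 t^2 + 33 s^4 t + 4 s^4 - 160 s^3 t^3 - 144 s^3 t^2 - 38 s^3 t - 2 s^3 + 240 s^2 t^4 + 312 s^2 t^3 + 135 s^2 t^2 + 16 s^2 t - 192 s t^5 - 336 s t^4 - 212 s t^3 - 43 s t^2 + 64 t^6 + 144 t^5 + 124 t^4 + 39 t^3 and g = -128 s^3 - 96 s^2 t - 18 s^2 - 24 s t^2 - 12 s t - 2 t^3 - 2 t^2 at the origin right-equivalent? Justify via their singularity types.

No.

The Hessian of f at 0 has rank 0. Corank 2; j^3 = -(s - 3*t)*(2*s^2 - 10*s*t + 13*t^2) splits into three distinct lines over C (the quadratic factor has nonzero discriminant), so D_4. The Hessian of g at 0 has rank 1. Corank 1: A-series; mu = 2 gives A_2. f is D_4 but g is A_2, hence not right-equivalent.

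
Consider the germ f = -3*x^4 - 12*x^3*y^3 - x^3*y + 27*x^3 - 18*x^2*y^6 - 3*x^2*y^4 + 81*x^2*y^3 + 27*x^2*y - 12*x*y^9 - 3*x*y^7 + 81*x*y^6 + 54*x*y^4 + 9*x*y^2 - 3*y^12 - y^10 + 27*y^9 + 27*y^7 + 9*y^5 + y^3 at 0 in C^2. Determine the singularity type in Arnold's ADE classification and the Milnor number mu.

Type E_7, Milnor number mu = 7.

The Hessian of f at 0 is [[0, 0], [0, 0]] with rank 0, so corank 2. A Groebner basis of the Jacobian ideal J(f) in C{x,y} is {19683*x^2 + 13122*x*y + y^4 + 27*y^3 + 2187*y^2, x^3 - 27*x^2 - 18*x*y - 3*y^2, x^2*y + 81*x^2 + 54*x*y + 9*y^2, -162*x^2 + x*y^2 - 108*x*y + y^3/9 - 18*y^2}; counting standard monomials gives mu = 7. Corank 2; j^3 = (3*x + y)^3 is a perfect cube, so E-series; the 4-jet and mu = 7 give E_7.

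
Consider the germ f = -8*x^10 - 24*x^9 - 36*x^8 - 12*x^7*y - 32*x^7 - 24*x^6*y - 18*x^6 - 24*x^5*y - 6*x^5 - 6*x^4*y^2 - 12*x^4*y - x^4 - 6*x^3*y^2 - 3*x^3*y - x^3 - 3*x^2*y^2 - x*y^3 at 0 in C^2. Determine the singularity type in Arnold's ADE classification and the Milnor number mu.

Type E_7, Milnor number mu = 7.

The Hessian of f at 0 has rank 0. Corank 2; j^3 = -x^3 is a perfect cube, so E-series; the 4-jet and mu = 7 give E_7.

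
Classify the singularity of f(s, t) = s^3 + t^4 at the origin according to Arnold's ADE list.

E_{6}

The Hessian of f at 0 has rank 0. Corank 2; j^3 = s^3 is a perfect cube, so E-series; the 4-jet and mu = 6 give E_6.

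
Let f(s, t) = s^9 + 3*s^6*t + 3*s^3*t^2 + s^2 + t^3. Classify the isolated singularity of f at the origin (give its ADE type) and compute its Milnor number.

The Hessian of f at 0 has rank 1. Corank 1: A-series; mu = 2 gives A_2.

Type A2, Milnor number mu = 2.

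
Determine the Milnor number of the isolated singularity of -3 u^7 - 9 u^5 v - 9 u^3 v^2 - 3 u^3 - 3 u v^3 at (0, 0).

7

The Hessian of f at 0 is [[0, 0], [0, 0]] with rank 0, so corank 2. A Groebner basis of the Jacobian ideal J(f) in C{u,v} is {u^3, u*v^2, 3*u^2 + v^3}; counting standard monomials gives mu = 7. Corank 2; j^3 = -3*u^3 is a perfect cube, so E-series; the 4-jet and mu = 7 give E_7.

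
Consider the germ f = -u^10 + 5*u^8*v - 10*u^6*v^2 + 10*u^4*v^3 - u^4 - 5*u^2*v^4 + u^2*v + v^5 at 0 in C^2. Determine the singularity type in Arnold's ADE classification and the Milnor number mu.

The Hessian of f at 0 is [[0, 0], [0, 0]] with rank 0, so corank 2. A Groebner basis of the Jacobian ideal J(f) in C{u,v} is {u^2/5 + v^4, u^3, u*v}; counting standard monomials gives mu = 6. Corank 2; j^3 = u^2*v has shape L^2 M (L != M), so D-series; mu = 6 gives D_6.

Type D_6, Milnor number mu = 6.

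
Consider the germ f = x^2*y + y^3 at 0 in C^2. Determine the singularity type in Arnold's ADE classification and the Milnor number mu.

Type D4, Milnor number mu = 4.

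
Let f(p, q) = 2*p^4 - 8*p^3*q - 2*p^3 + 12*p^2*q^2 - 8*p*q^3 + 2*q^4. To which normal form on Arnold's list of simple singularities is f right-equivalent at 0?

E_6

The Hessian of f at 0 is [[0, 0], [0, 0]] with rank 0, so corank 2. A Groebner basis of the Jacobian ideal J(f) in C{p,q} is {q^4, p*q^2 - q^3/3, p^2}; counting standard monomials gives mu = 6. Corank 2; j^3 = -2*p^3 is a perfect cube, so E-series; the 4-jet and mu = 6 give E_6.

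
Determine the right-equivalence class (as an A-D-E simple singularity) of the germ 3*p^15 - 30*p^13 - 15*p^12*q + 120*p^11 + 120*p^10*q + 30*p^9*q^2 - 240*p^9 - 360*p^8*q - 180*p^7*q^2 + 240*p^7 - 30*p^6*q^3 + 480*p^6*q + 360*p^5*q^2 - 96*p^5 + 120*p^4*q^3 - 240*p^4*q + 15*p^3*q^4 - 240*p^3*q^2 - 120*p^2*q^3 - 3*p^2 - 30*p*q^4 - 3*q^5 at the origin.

The Hessian of f at 0 is [[-6, 0], [0, 0]] with rank 1, so corank 1. A Groebner basis of the Jacobian ideal J(f) in C{p,q} is {q^4, p}; counting standard monomials gives mu = 4. Corank 1: A-series; mu = 4 gives A_4.

A_4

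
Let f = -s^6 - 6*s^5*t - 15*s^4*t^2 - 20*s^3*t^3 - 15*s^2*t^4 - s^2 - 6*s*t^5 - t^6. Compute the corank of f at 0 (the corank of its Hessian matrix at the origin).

The Hessian at 0 is [[-2, 0], [0, 0]] of rank 1; hence corank 1.

1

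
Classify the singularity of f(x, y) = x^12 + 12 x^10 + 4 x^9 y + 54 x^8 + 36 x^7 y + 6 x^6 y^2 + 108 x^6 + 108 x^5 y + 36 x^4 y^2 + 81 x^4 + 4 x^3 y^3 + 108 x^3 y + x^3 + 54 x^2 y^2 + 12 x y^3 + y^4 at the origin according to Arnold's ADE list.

The Hessian of f at 0 is [[0, 0], [0, 0]] with rank 0, so corank 2. A Groebner basis of the Jacobian ideal J(f) in C{x,y} is {y^4, x*y^2 + y^3/9, x^2}; counting standard monomials gives mu = 6. Corank 2; j^3 = x^3 is a perfect cube, so E-series; the 4-jet and mu = 6 give E_6.

E_6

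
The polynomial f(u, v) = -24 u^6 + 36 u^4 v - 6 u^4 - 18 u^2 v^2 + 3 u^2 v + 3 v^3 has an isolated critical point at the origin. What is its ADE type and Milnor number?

The Hessian of f at 0 is [[0, 0], [0, 0]] with rank 0, so corank 2. A Groebner basis of the Jacobian ideal J(f) in C{u,v} is {v^3, u^2 + 3*v^2, u*v}; counting standard monomials gives mu = 4. Corank 2; j^3 = 3*v*(u^2 + v^2) splits into three distinct lines over C (the quadratic factor has nonzero discriminant), so D_4.

Type D4, Milnor number mu = 4.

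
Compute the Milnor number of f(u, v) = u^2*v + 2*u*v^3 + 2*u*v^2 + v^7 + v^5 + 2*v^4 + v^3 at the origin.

The Hessian of f at 0 has rank 0. Corank 2; j^3 = v*(u + v)^2 has shape L^2 M (L != M), so D-series; mu = 8 gives D_8.

8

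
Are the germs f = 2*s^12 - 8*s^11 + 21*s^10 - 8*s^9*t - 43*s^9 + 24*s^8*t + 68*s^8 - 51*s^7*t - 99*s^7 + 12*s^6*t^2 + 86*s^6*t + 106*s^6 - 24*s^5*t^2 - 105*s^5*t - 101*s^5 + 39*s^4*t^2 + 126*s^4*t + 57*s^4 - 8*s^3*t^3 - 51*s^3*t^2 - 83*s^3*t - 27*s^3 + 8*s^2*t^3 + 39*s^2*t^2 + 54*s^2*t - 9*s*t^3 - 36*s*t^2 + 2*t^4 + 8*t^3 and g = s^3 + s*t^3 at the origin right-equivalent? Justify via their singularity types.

Yes.

The Hessian of f at 0 has rank 0. Corank 2; j^3 = -(3*s - 2*t)^3 is a perfect cube, so E-series; the 4-jet and mu = 7 give E_7. The Hessian of g at 0 has rank 0. Corank 2; j^3 = s^3 is a perfect cube, so E-series; the 4-jet and mu = 7 give E_7. Both have type E_7, hence right-equivalent.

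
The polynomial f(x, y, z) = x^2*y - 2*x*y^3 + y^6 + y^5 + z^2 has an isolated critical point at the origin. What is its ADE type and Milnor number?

The Hessian of f at 0 has rank 1. Corank 2; j^3 = x^2*y has shape L^2 M (L != M), so D-series; mu = 7 gives D_7.

Type D_{7}, Milnor number mu = 7.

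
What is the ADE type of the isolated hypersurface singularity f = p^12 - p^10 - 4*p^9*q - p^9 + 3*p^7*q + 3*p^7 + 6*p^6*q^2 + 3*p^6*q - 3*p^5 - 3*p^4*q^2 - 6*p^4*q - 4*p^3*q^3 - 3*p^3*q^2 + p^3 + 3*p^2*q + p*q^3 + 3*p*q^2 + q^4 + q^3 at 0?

E_7

The Hessian of f at 0 is [[0, 0], [0, 0]] with rank 0, so corank 2. A Groebner basis of the Jacobian ideal J(f) in C{p,q} is {p^3 + 3*p^2*q + 6*p^2 + 12*p*q + 6*q^2, -3*p^2 + p*q^2 - 6*p*q - 3*q^2, 3*p^2 + 6*p*q + q^3 + 3*q^2}; counting standard monomials gives mu = 7. Corank 2; j^3 = (p + q)^3 is a perfect cube, so E-series; the 4-jet and mu = 7 give E_7.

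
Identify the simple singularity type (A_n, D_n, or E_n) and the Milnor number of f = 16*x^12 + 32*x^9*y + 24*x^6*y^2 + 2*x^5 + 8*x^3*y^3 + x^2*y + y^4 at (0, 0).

Type D5, Milnor number mu = 5.

The Hessian of f at 0 is [[0, 0], [0, 0]] with rank 0, so corank 2. A Groebner basis of the Jacobian ideal J(f) in C{x,y} is {x^3, x^2/4 + y^3, x*y}; counting standard monomials gives mu = 5. Corank 2; j^3 = x^2*y has shape L^2 M (L != M), so D-series; mu = 5 gives D_5.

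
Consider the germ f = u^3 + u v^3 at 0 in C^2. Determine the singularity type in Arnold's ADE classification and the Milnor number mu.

The Hessian of f at 0 has rank 0. Corank 2; j^3 = u^3 is a perfect cube, so E-series; the 4-jet and mu = 7 give E_7.

Type E7, Milnor number mu = 7.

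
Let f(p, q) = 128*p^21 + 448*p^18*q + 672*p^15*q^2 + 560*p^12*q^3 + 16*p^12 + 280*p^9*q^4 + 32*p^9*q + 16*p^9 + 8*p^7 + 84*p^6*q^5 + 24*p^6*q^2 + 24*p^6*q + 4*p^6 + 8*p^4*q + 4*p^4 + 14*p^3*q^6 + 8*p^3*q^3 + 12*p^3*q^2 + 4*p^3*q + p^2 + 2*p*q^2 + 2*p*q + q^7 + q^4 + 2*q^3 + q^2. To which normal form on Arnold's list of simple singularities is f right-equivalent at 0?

A_6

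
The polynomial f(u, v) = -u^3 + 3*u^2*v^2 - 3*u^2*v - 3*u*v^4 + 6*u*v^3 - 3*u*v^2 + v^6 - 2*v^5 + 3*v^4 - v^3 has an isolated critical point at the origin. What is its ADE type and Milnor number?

Type E_{8}, Milnor number mu = 8.

The Hessian of f at 0 has rank 0. Corank 2; j^3 = -(u + v)^3 is a perfect cube, so E-series; the 5-jet and mu = 8 give E_8.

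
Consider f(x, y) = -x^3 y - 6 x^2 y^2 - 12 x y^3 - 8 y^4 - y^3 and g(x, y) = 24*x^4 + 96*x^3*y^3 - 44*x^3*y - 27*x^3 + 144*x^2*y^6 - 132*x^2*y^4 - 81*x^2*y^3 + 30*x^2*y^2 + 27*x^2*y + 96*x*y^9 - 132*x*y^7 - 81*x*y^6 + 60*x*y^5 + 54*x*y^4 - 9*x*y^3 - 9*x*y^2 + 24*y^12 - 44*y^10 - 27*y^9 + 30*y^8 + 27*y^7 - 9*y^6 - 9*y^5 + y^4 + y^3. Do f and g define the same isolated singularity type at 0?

The Hessian of f at 0 has rank 0. Corank 2; j^3 = -y^3 is a perfect cube, so E-series; the 4-jet and mu = 7 give E_7. The Hessian of g at 0 has rank 0. Corank 2; j^3 = -(3*x - y)^3 is a perfect cube, so E-series; the 4-jet and mu = 7 give E_7. Both have type E_7, hence right-equivalent.

Yes.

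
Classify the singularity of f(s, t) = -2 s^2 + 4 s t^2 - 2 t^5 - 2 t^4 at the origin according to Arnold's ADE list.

A_4

The Hessian of f at 0 has rank 1. Corank 1: A-series; mu = 4 gives A_4.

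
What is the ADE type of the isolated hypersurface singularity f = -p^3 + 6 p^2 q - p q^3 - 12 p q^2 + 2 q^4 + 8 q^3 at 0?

The Hessian of f at 0 has rank 0. Corank 2; j^3 = -(p - 2*q)^3 is a perfect cube, so E-series; the 4-jet and mu = 7 give E_7.

E7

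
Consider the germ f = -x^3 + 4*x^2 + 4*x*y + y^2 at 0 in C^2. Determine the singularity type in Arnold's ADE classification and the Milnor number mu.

The Hessian of f at 0 is [[8, 4], [4, 2]] with rank 1, so corank 1. A Groebner basis of the Jacobian ideal J(f) in C{x,y} is {y^2, x + y/2}; counting standard monomials gives mu = 2. Corank 1: A-series; mu = 2 gives A_2.

Type A_{2}, Milnor number mu = 2.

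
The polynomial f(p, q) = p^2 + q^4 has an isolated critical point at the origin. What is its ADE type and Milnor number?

Type A_{3}, Milnor number mu = 3.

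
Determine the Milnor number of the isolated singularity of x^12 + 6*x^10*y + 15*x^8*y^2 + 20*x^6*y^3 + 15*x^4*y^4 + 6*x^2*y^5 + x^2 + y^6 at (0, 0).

5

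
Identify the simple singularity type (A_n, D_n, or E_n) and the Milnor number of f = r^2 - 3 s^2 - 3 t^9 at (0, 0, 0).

Type A_{8}, Milnor number mu = 8.

The Hessian of f at 0 has rank 2. Corank 1: A-series; mu = 8 gives A_8.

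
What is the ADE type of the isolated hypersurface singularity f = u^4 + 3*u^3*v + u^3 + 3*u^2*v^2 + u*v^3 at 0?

E_{7}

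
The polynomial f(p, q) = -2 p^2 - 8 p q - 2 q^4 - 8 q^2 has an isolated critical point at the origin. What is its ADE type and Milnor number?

Type A3, Milnor number mu = 3.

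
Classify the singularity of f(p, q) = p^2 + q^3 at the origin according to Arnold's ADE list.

The Hessian of f at 0 has rank 1. Corank 1: A-series; mu = 2 gives A_2.

A2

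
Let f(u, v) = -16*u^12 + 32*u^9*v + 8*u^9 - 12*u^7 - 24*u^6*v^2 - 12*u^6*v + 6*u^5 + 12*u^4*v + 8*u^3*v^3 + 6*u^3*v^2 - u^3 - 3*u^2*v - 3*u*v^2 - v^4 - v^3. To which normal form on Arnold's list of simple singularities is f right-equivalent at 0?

E_{6}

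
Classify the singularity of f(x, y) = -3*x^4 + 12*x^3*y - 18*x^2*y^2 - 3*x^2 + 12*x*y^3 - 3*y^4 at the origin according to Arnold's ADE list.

A3

The Hessian of f at 0 has rank 1. Corank 1: A-series; mu = 3 gives A_3.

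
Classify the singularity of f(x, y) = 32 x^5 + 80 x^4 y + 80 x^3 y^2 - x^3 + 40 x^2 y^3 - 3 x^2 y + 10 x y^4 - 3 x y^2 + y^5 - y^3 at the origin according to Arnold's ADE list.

The Hessian of f at 0 has rank 0. Corank 2; j^3 = -(x + y)^3 is a perfect cube, so E-series; the 5-jet and mu = 8 give E_8.

E8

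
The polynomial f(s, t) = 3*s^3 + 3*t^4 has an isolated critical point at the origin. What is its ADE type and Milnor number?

Type E_6, Milnor number mu = 6.

The Hessian of f at 0 has rank 0. Corank 2; j^3 = 3*s^3 is a perfect cube, so E-series; the 4-jet and mu = 6 give E_6.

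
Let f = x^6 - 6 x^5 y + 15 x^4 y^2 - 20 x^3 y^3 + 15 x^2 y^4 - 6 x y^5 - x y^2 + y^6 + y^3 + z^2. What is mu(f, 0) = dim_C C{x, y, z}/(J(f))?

7

The Hessian of f at 0 has rank 1. Corank 2; j^3 = -y^2*(x - y) has shape L^2 M (L != M), so D-series; mu = 7 gives D_7.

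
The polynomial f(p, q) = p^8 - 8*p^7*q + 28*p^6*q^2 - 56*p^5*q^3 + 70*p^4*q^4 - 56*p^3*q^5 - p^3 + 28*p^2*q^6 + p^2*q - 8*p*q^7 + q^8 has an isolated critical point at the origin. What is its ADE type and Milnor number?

The Hessian of f at 0 is [[0, 0], [0, 0]] with rank 0, so corank 2. A Groebner basis of the Jacobian ideal J(f) in C{p,q} is {p*q/8 + q^7, p*q^2, p^2 - p*q}; counting standard monomials gives mu = 9. Corank 2; j^3 = -p^2*(p - q) has shape L^2 M (L != M), so D-series; mu = 9 gives D_9.

Type D9, Milnor number mu = 9.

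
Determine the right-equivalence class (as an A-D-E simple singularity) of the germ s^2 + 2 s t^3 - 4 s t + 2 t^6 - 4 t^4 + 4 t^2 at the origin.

A5

The Hessian of f at 0 has rank 1. Corank 1: A-series; mu = 5 gives A_5.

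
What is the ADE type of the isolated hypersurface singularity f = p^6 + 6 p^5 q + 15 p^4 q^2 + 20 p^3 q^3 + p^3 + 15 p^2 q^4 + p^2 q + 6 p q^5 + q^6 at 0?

D_{7}

The Hessian of f at 0 has rank 0. Corank 2; j^3 = p^2*(p + q) has shape L^2 M (L != M), so D-series; mu = 7 gives D_7.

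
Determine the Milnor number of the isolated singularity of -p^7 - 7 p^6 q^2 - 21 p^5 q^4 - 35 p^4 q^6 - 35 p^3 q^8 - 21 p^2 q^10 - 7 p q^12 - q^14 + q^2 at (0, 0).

6

The Hessian of f at 0 is [[0, 0], [0, 2]] with rank 1, so corank 1. A Groebner basis of the Jacobian ideal J(f) in C{p,q} is {p^6, q}; counting standard monomials gives mu = 6. Corank 1: A-series; mu = 6 gives A_6.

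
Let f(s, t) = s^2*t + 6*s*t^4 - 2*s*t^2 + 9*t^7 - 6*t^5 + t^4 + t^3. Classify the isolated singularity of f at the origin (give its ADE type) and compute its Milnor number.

Type D_5, Milnor number mu = 5.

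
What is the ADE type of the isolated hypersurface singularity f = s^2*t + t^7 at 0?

The Hessian of f at 0 is [[0, 0], [0, 0]] with rank 0, so corank 2. A Groebner basis of the Jacobian ideal J(f) in C{s,t} is {s^2/7 + t^6, s^3, s*t}; counting standard monomials gives mu = 8. Corank 2; j^3 = s^2*t has shape L^2 M (L != M), so D-series; mu = 8 gives D_8.

D_{8}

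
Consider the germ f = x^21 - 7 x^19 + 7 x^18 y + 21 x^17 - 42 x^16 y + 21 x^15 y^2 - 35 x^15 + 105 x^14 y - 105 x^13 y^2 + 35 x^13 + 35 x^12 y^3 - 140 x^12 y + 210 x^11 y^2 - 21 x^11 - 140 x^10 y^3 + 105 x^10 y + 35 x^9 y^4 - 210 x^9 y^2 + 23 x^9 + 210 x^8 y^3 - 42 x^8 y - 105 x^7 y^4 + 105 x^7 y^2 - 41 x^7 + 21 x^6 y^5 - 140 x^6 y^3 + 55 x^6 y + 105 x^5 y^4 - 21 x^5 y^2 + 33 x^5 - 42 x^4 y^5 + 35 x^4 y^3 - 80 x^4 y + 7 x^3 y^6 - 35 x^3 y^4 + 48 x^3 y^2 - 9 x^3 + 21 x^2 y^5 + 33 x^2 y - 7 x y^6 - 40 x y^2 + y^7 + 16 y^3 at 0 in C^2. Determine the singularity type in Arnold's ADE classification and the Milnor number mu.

Type D_8, Milnor number mu = 8.

The Hessian of f at 0 is [[0, 0], [0, 0]] with rank 0, so corank 2. A Groebner basis of the Jacobian ideal J(f) in C{x,y} is {32775*x^2/51776 + x*y^3 - 109243*x*y/51776 + 65543*y^2/38832, 147477*x^2/207104 - 458801*x*y/207104 + y^4 + 262165*y^2/155328, x^3 - 16*x*y^2/3 + 128*y^3/27, x^2*y - 8*x*y^2/3 + 16*y^3/9}; counting standard monomials gives mu = 8. Corank 2; j^3 = -(x - y)*(3*x - 4*y)^2 has shape L^2 M (L != M), so D-series; mu = 8 gives D_8.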